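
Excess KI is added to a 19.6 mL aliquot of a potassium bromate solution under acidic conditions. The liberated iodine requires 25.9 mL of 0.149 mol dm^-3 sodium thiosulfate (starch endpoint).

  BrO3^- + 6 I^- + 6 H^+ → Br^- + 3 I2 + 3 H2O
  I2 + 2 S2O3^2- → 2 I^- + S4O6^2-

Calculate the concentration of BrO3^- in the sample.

0.0328 mol/L

n(S2O3^2-) = 0.0259 × 0.149 = 3.86 × 10^-3 mol
n(I2) = n(S2O3^2-)/2 = 1.93 × 10^-3 mol
From the 1:3 ratio, n(BrO3^-) in the aliquot = 1/3 × 1.93 × 10^-3 = 6.43 × 10^-4 mol
[BrO3^-] = 6.43 × 10^-4 / 0.0196 = 0.0328 mol/L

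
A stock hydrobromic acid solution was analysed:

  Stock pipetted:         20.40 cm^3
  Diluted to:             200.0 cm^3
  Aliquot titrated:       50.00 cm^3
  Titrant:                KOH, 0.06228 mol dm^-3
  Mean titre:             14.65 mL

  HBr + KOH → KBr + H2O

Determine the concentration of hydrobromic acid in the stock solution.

0.1789 mol/L

n(KOH) = 0.01465 × 0.06228 = 9.124 × 10^-4 mol
n(HBr) in the aliquot = 9.124 × 10^-4 mol (1:1 ratio)
[HBr]_dilute = 9.124 × 10^-4 / 0.05000 = 0.01825 mol/L
Dilution factor = 200.0 / 20.40 = 9.804
[HBr]_stock = 0.01825 × 9.804 = 0.1789 mol/L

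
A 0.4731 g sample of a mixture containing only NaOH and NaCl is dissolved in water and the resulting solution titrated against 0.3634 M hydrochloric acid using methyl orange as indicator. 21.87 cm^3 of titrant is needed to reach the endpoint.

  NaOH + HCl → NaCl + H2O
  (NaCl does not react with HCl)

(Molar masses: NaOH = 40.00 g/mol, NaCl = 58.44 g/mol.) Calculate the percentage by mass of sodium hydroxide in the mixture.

n(HCl) = 0.02187 × 0.3634 = 7.948 × 10^-3 mol
Let x = n(NaOH), y = n(NaCl).
Titrant: 1x = 7.948 × 10^-3;  mass: 40.00x + 58.44y = 0.4731
Solving, x = 7.948 × 10^-3 mol, y = 2.656 × 10^-3 mol
mass of NaOH = 7.948 × 10^-3 × 40.00 = 0.3179 g
% NaOH = 0.3179 / 0.4731 × 100 = 67.20 %

67.20 %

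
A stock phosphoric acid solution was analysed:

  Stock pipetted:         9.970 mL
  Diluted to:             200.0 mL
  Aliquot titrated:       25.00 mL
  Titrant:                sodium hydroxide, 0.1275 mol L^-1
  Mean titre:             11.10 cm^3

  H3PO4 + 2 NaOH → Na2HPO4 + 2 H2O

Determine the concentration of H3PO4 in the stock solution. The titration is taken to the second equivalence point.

0.5678 mol/L

n(NaOH) = 0.01110 × 0.1275 = 1.415 × 10^-3 mol
From the 1:2 ratio, n(H3PO4) in the aliquot = 1/2 × 1.415 × 10^-3 = 7.076 × 10^-4 mol
[H3PO4]_dilute = 7.076 × 10^-4 / 0.02500 = 0.02830 mol/L
Dilution factor = 200.0 / 9.970 = 20.06
[H3PO4]_stock = 0.02830 × 20.06 = 0.5678 mol/L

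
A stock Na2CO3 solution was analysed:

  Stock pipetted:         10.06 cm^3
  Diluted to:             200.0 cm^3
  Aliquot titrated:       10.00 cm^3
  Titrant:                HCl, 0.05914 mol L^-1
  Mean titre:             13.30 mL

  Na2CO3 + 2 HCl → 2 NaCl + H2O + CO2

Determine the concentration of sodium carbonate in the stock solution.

0.7819 mol/L

n(HCl) = 0.01330 × 0.05914 = 7.866 × 10^-4 mol
From the 1:2 ratio, n(Na2CO3) in the aliquot = 1/2 × 7.866 × 10^-4 = 3.933 × 10^-4 mol
[Na2CO3]_dilute = 3.933 × 10^-4 / 0.01000 = 0.03933 mol/L
Dilution factor = 200.0 / 10.06 = 19.88
[Na2CO3]_stock = 0.03933 × 19.88 = 0.7819 mol/L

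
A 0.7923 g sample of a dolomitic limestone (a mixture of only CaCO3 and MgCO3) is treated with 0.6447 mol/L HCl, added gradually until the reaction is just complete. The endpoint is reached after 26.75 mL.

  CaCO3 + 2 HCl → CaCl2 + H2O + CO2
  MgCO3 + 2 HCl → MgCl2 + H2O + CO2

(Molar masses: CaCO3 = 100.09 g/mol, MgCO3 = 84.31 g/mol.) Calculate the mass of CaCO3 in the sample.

n(HCl) = 0.02675 × 0.6447 = 0.01725 mol
Let x = n(CaCO3), y = n(MgCO3).
Titrant: 2x + 2y = 0.01725;  mass: 100.09x + 84.31y = 0.7923
Solving, x = 4.139 × 10^-3 mol, y = 4.484 × 10^-3 mol
mass of CaCO3 = 4.139 × 10^-3 × 100.09 = 0.4142 g

0.4142 g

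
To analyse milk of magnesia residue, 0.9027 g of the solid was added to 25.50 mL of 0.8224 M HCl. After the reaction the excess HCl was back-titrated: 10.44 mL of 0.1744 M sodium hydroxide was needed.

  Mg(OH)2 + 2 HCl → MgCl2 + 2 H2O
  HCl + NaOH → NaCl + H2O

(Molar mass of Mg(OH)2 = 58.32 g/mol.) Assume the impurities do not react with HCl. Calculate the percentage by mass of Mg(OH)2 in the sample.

n(HCl) added = 0.02550 × 0.8224 = 0.02097 mol
n(NaOH) used in back-titration = 0.01044 × 0.1744 = 1.821 × 10^-3 mol
n(HCl) left over = 1.821 × 10^-3 mol (1:1 ratio)
n(HCl) consumed by analyte = 0.02097 − 1.821 × 10^-3 = 0.01915 mol
From the 1:2 ratio, n(Mg(OH)2) = 1/2 × 0.01915 = 9.575 × 10^-3 mol
mass of Mg(OH)2 = 9.575 × 10^-3 × 58.32 = 0.5584 g
% Mg(OH)2 = 0.5584 / 0.9027 × 100 = 61.86 %

61.86 %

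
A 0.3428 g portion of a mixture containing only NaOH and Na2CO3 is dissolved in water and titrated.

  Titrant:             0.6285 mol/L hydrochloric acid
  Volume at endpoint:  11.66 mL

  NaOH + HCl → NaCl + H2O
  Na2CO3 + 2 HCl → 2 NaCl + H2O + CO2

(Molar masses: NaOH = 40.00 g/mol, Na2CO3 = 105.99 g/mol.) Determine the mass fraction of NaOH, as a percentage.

40.91 %

n(HCl) = 0.01166 × 0.6285 = 7.328 × 10^-3 mol
Let x = n(NaOH), y = n(Na2CO3).
Titrant: 1x + 2y = 7.328 × 10^-3;  mass: 40.00x + 105.99y = 0.3428
Solving, x = 3.506 × 10^-3 mol, y = 1.911 × 10^-3 mol
mass of NaOH = 3.506 × 10^-3 × 40.00 = 0.1403 g
% NaOH = 0.1403 / 0.3428 × 100 = 40.91 %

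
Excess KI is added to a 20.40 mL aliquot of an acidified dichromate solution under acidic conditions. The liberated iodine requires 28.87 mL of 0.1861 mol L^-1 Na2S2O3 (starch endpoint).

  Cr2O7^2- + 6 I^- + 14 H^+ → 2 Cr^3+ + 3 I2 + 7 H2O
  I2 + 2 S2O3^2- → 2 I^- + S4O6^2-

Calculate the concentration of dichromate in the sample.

n(S2O3^2-) = 0.02887 × 0.1861 = 5.373 × 10^-3 mol
n(I2) = n(S2O3^2-)/2 = 2.686 × 10^-3 mol
From the 1:3 ratio, n(Cr2O7^2-) in the aliquot = 1/3 × 2.686 × 10^-3 = 8.955 × 10^-4 mol
[Cr2O7^2-] = 8.955 × 10^-4 / 0.02040 = 0.04389 mol/L

0.04389 mol/L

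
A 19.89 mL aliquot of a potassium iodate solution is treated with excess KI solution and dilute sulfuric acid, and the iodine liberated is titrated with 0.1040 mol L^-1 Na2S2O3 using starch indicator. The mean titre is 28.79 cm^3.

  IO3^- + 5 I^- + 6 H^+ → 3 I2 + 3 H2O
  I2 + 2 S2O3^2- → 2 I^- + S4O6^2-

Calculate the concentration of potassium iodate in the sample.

0.02509 mol/L

n(S2O3^2-) = 0.02879 × 0.1040 = 2.994 × 10^-3 mol
n(I2) = n(S2O3^2-)/2 = 1.497 × 10^-3 mol
From the 1:3 ratio, n(IO3^-) in the aliquot = 1/3 × 1.497 × 10^-3 = 4.990 × 10^-4 mol
[IO3^-] = 4.990 × 10^-4 / 0.01989 = 0.02509 mol/L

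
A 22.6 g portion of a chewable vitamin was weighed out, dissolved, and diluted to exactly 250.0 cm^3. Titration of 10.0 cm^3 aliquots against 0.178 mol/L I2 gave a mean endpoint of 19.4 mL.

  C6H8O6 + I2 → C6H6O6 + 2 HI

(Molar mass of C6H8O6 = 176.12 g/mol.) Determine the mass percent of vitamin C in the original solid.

67.3 %

n(I2) per titration = 0.0194 × 0.178 = 3.45 × 10^-3 mol
n(C6H8O6) in each aliquot = 3.45 × 10^-3 mol (1:1 ratio)
n(C6H8O6) in the whole flask = 3.45 × 10^-3 × 250.0/10.0 = 0.0863 mol
mass of C6H8O6 = 0.0863 × 176.12 = 15.2 g
% C6H8O6 = 15.2 / 22.6 × 100 = 67.3 %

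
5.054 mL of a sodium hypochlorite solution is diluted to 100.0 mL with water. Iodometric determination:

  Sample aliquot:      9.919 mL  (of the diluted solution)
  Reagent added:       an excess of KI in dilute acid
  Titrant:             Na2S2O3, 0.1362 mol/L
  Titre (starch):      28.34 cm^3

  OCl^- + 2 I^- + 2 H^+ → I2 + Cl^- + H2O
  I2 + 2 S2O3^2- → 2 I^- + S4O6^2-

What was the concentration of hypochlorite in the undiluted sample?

n(S2O3^2-) = 0.02834 × 0.1362 = 3.860 × 10^-3 mol
n(I2) = n(S2O3^2-)/2 = 1.930 × 10^-3 mol
n(OCl^-) in the aliquot = 1.930 × 10^-3 mol (1:1 ratio)
[OCl^-]_dilute = 1.930 × 10^-3 / 0.009919 = 0.1946 mol/L
[OCl^-]_original = 0.1946 × 100.0/5.054 = 3.850 mol/L

3.850 mol/L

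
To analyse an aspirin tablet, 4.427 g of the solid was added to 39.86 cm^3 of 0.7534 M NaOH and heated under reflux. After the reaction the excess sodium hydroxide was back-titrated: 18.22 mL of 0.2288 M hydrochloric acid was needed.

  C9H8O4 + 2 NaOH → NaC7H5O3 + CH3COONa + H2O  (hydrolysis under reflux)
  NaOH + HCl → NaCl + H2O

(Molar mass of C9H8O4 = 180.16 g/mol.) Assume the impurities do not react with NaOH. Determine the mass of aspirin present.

n(NaOH) added = 0.03986 × 0.7534 = 0.03003 mol
n(HCl) used in back-titration = 0.01822 × 0.2288 = 4.169 × 10^-3 mol
n(NaOH) left over = 4.169 × 10^-3 mol (1:1 ratio)
n(NaOH) consumed by analyte = 0.03003 − 4.169 × 10^-3 = 0.02586 mol
From the 1:2 ratio, n(C9H8O4) = 1/2 × 0.02586 = 0.01293 mol
mass of C9H8O4 = 0.01293 × 180.16 = 2.330 g

2.330 g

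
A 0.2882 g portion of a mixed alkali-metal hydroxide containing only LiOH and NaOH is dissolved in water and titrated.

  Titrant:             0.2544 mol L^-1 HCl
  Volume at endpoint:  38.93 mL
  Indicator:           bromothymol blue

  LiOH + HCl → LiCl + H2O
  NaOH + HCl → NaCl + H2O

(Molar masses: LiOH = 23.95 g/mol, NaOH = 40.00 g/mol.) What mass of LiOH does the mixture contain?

n(HCl) = 0.03893 × 0.2544 = 9.904 × 10^-3 mol
Let x = n(LiOH), y = n(NaOH).
Titrant: 1x + 1y = 9.904 × 10^-3;  mass: 23.95x + 40.00y = 0.2882
Solving, x = 6.726 × 10^-3 mol, y = 3.178 × 10^-3 mol
mass of LiOH = 6.726 × 10^-3 × 23.95 = 0.1611 g

0.1611 g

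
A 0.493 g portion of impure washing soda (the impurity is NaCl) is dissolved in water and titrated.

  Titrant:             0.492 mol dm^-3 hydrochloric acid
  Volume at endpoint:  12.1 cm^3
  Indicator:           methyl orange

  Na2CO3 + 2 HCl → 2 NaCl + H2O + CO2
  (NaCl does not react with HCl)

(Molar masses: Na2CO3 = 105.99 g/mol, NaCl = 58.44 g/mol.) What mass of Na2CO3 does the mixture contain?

0.315 g

n(HCl) = 0.0121 × 0.492 = 5.95 × 10^-3 mol
Let x = n(Na2CO3), y = n(NaCl).
Titrant: 2x = 5.95 × 10^-3;  mass: 105.99x + 58.44y = 0.493
Solving, x = 2.98 × 10^-3 mol, y = 3.04 × 10^-3 mol
mass of Na2CO3 = 2.98 × 10^-3 × 105.99 = 0.315 g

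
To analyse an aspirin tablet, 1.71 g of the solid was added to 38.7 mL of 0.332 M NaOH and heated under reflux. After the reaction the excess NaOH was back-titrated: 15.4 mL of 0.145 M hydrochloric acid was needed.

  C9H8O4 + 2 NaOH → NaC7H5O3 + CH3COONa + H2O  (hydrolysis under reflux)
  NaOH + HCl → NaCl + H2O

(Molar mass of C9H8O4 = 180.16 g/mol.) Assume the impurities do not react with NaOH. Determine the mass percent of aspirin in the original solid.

55.9 %

n(NaOH) added = 0.0387 × 0.332 = 0.0128 mol
n(HCl) used in back-titration = 0.0154 × 0.145 = 2.23 × 10^-3 mol
n(NaOH) left over = 2.23 × 10^-3 mol (1:1 ratio)
n(NaOH) consumed by analyte = 0.0128 − 2.23 × 10^-3 = 0.0106 mol
From the 1:2 ratio, n(C9H8O4) = 1/2 × 0.0106 = 5.31 × 10^-3 mol
mass of C9H8O4 = 5.31 × 10^-3 × 180.16 = 0.956 g
% C9H8O4 = 0.956 / 1.71 × 100 = 55.9 %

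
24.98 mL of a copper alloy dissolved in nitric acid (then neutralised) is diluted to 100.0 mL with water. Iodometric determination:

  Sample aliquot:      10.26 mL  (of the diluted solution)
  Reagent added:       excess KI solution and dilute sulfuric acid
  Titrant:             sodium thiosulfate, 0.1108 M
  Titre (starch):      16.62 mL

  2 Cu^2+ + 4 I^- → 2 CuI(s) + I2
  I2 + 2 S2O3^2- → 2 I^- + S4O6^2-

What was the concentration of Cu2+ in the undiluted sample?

0.7185 M

n(S2O3^2-) = 0.01662 × 0.1108 = 1.841 × 10^-3 mol
n(I2) = n(S2O3^2-)/2 = 9.207 × 10^-4 mol
From the 2:1 ratio, n(Cu2+) in the aliquot = 2/1 × 9.207 × 10^-4 = 1.841 × 10^-3 mol
[Cu2+]_dilute = 1.841 × 10^-3 / 0.01026 = 0.1795 mol/L
[Cu2+]_original = 0.1795 × 100.0/24.98 = 0.7185 mol/L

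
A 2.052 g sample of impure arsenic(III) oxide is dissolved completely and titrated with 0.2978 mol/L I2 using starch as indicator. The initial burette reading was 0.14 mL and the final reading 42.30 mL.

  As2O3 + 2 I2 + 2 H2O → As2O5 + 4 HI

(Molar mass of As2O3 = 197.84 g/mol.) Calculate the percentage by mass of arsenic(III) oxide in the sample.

60.52 %

n(I2) = 0.04216 L × 0.2978 mol/L = 0.01256 mol
From the 1:2 ratio, n(As2O3) = 1/2 × 0.01256 = 6.278 × 10^-3 mol
mass of As2O3 = 6.278 × 10^-3 × 197.84 g/mol = 1.242 g
% As2O3 = 1.242 / 2.052 × 100 = 60.52 %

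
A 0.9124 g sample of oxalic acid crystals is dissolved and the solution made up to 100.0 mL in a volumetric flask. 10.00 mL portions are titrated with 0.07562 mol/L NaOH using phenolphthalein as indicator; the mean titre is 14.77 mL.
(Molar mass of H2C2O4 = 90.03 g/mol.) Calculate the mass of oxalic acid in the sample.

0.5028 g

H2C2O4 + 2 NaOH → Na2C2O4 + 2 H2O
n(NaOH) per titration = 0.01477 × 0.07562 = 1.117 × 10^-3 mol
From the 1:2 ratio, n(H2C2O4) in each aliquot = 1/2 × 1.117 × 10^-3 = 5.585 × 10^-4 mol
n(H2C2O4) in the whole flask = 5.585 × 10^-4 × 100.0/10.00 = 5.585 × 10^-3 mol
mass of H2C2O4 = 5.585 × 10^-3 × 90.03 = 0.5028 g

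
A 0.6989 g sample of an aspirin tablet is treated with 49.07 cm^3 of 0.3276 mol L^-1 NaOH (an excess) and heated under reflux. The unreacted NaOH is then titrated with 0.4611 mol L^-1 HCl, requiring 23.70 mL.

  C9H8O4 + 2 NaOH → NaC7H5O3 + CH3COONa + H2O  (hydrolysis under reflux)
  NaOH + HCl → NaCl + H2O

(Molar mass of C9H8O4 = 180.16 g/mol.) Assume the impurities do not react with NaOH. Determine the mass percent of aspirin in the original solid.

66.34 %

n(NaOH) added = 0.04907 × 0.3276 = 0.01608 mol
n(HCl) used in back-titration = 0.02370 × 0.4611 = 0.01093 mol
n(NaOH) left over = 0.01093 mol (1:1 ratio)
n(NaOH) consumed by analyte = 0.01608 − 0.01093 = 5.147 × 10^-3 mol
From the 1:2 ratio, n(C9H8O4) = 1/2 × 5.147 × 10^-3 = 2.574 × 10^-3 mol
mass of C9H8O4 = 2.574 × 10^-3 × 180.16 = 0.4637 g
% C9H8O4 = 0.4637 / 0.6989 × 100 = 66.34 %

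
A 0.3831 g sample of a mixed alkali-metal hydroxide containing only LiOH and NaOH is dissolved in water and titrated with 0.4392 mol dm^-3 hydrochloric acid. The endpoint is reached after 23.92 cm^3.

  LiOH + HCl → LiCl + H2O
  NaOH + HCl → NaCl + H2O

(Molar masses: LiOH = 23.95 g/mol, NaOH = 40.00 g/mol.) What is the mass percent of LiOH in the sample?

14.46 %

n(HCl) = 0.02392 × 0.4392 = 0.01051 mol
Let x = n(LiOH), y = n(NaOH).
Titrant: 1x + 1y = 0.01051;  mass: 23.95x + 40.00y = 0.3831
Solving, x = 2.313 × 10^-3 mol, y = 8.192 × 10^-3 mol
mass of LiOH = 2.313 × 10^-3 × 23.95 = 0.05540 g
% LiOH = 0.05540 / 0.3831 × 100 = 14.46 %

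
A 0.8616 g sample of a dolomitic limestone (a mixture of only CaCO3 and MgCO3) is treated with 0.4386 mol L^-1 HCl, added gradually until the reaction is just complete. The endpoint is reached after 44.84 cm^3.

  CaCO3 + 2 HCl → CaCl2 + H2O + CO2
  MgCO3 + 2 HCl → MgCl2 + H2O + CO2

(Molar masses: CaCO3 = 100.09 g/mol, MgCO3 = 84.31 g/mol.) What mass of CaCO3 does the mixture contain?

0.2064 g

n(HCl) = 0.04484 × 0.4386 = 0.01967 mol
Let x = n(CaCO3), y = n(MgCO3).
Titrant: 2x + 2y = 0.01967;  mass: 100.09x + 84.31y = 0.8616
Solving, x = 2.062 × 10^-3 mol, y = 7.771 × 10^-3 mol
mass of CaCO3 = 2.062 × 10^-3 × 100.09 = 0.2064 g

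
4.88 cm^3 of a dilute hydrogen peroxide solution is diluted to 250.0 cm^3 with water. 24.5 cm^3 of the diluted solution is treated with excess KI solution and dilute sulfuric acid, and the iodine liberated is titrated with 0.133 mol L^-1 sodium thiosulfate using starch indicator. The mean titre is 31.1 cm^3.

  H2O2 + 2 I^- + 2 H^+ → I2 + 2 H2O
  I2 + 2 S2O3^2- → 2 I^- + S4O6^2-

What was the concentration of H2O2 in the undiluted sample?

4.32 mol/L

n(S2O3^2-) = 0.0311 × 0.133 = 4.14 × 10^-3 mol
n(I2) = n(S2O3^2-)/2 = 2.07 × 10^-3 mol
n(H2O2) in the aliquot = 2.07 × 10^-3 mol (1:1 ratio)
[H2O2]_dilute = 2.07 × 10^-3 / 0.0245 = 0.0844 mol/L
[H2O2]_original = 0.0844 × 250.0/4.88 = 4.32 mol/L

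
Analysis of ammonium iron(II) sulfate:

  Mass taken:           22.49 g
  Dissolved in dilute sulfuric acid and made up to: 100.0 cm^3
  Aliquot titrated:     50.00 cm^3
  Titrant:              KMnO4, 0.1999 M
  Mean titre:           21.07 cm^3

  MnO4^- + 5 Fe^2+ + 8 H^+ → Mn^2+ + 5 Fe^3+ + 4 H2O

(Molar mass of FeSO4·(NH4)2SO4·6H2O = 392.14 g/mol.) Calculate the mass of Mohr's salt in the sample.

n(KMnO4) per titration = 0.02107 × 0.1999 = 4.212 × 10^-3 mol
From the 5:1 ratio, n(FeSO4·(NH4)2SO4·6H2O) in each aliquot = 5/1 × 4.212 × 10^-3 = 0.02106 mol
n(FeSO4·(NH4)2SO4·6H2O) in the whole flask = 0.02106 × 100.0/50.00 = 0.04212 mol
mass of FeSO4·(NH4)2SO4·6H2O = 0.04212 × 392.14 = 16.52 g

16.52 g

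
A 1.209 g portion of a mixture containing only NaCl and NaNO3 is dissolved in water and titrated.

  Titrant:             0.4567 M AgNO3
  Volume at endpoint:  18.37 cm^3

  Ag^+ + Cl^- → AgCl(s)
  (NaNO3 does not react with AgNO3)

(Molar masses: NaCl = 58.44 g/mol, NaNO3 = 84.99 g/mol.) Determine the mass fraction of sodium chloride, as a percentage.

n(AgNO3) = 0.01837 × 0.4567 = 8.390 × 10^-3 mol
Let x = n(NaCl), y = n(NaNO3).
Titrant: 1x = 8.390 × 10^-3;  mass: 58.44x + 84.99y = 1.209
Solving, x = 8.390 × 10^-3 mol, y = 8.456 × 10^-3 mol
mass of NaCl = 8.390 × 10^-3 × 58.44 = 0.4903 g
% NaCl = 0.4903 / 1.209 × 100 = 40.55 %

40.55 %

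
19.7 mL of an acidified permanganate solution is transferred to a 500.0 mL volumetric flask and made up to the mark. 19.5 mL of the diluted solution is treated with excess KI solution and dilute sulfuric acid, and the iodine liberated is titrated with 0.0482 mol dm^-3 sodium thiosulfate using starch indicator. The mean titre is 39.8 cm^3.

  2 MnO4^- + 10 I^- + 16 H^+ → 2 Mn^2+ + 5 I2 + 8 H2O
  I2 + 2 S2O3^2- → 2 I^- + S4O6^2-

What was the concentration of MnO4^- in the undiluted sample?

0.499 mol/L

n(S2O3^2-) = 0.0398 × 0.0482 = 1.92 × 10^-3 mol
n(I2) = n(S2O3^2-)/2 = 9.59 × 10^-4 mol
From the 2:5 ratio, n(MnO4^-) in the aliquot = 2/5 × 9.59 × 10^-4 = 3.84 × 10^-4 mol
[MnO4^-]_dilute = 3.84 × 10^-4 / 0.0195 = 0.0197 mol/L
[MnO4^-]_original = 0.0197 × 500.0/19.7 = 0.499 mol/L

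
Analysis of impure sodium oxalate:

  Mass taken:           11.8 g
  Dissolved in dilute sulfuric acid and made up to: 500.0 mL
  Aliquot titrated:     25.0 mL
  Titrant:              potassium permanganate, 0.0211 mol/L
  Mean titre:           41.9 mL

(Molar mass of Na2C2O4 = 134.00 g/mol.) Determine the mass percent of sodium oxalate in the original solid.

50.2 %

2 MnO4^- + 5 C2O4^2- + 16 H^+ → 2 Mn^2+ + 10 CO2 + 8 H2O
n(KMnO4) per titration = 0.0419 × 0.0211 = 8.84 × 10^-4 mol
From the 5:2 ratio, n(Na2C2O4) in each aliquot = 5/2 × 8.84 × 10^-4 = 2.21 × 10^-3 mol
n(Na2C2O4) in the whole flask = 2.21 × 10^-3 × 500.0/25.0 = 0.0442 mol
mass of Na2C2O4 = 0.0442 × 134.00 = 5.92 g
% Na2C2O4 = 5.92 / 11.8 × 100 = 50.2 %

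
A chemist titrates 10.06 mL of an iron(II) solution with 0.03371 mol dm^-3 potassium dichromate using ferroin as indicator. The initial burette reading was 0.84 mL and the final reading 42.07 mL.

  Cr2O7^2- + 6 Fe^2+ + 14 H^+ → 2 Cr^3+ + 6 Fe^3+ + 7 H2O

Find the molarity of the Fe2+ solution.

0.8289 mol/L

n(K2Cr2O7) = 0.04123 L × 0.03371 mol/L = 1.390 × 10^-3 mol
From the 6:1 mole ratio, n(Fe2+) = 6/1 × 1.390 × 10^-3 = 8.339 × 10^-3 mol
[Fe2+] = 8.339 × 10^-3 mol / 0.01006 L = 0.8289 mol/L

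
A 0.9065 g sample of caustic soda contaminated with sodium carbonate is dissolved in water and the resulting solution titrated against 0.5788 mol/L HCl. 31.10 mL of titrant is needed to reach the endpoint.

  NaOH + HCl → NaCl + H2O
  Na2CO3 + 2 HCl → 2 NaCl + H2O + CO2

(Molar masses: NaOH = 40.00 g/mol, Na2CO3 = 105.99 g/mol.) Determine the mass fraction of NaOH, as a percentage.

n(HCl) = 0.03110 × 0.5788 = 0.01800 mol
Let x = n(NaOH), y = n(Na2CO3).
Titrant: 1x + 2y = 0.01800;  mass: 40.00x + 105.99y = 0.9065
Solving, x = 3.651 × 10^-3 mol, y = 7.175 × 10^-3 mol
mass of NaOH = 3.651 × 10^-3 × 40.00 = 0.1460 g
% NaOH = 0.1460 / 0.9065 × 100 = 16.11 %

16.11 %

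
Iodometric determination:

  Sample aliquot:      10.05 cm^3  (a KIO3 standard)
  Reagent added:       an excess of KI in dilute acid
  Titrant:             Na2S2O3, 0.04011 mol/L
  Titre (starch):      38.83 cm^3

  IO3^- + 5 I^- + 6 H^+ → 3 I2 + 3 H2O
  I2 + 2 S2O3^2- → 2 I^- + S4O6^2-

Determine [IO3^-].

n(S2O3^2-) = 0.03883 × 0.04011 = 1.557 × 10^-3 mol
n(I2) = n(S2O3^2-)/2 = 7.787 × 10^-4 mol
From the 1:3 ratio, n(IO3^-) in the aliquot = 1/3 × 7.787 × 10^-4 = 2.596 × 10^-4 mol
[IO3^-] = 2.596 × 10^-4 / 0.01005 = 0.02583 mol/L

0.02583 mol/L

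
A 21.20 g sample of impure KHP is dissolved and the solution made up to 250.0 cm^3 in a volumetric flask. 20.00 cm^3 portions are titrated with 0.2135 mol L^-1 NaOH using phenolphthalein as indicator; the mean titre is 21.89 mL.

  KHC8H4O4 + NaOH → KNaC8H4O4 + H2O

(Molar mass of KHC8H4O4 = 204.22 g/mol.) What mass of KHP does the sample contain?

11.93 g

n(NaOH) per titration = 0.02189 × 0.2135 = 4.674 × 10^-3 mol
n(KHC8H4O4) in each aliquot = 4.674 × 10^-3 mol (1:1 ratio)
n(KHC8H4O4) in the whole flask = 4.674 × 10^-3 × 250.0/20.00 = 0.05842 mol
mass of KHC8H4O4 = 0.05842 × 204.22 = 11.93 g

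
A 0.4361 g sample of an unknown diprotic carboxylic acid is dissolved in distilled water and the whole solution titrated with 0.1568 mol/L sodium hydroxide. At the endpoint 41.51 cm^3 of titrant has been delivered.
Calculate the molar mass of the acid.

134.0 g/mol

n(NaOH) = 0.04151 L × 0.1568 mol/L = 6.509 × 10^-3 mol
From the 1:2 ratio, n(H2A) = 1/2 × 6.509 × 10^-3 = 3.254 × 10^-3 mol
M = m / n = 0.4361 g / 3.254 × 10^-3 mol = 134.0 g/mol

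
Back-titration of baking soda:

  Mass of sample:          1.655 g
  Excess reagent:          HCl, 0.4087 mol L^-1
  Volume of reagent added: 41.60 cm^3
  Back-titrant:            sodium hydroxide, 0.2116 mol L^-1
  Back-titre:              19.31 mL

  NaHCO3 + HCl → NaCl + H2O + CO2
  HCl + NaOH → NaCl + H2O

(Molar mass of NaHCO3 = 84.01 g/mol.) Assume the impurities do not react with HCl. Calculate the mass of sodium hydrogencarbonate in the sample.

1.085 g

n(HCl) added = 0.04160 × 0.4087 = 0.01700 mol
n(NaOH) used in back-titration = 0.01931 × 0.2116 = 4.086 × 10^-3 mol
n(HCl) left over = 4.086 × 10^-3 mol (1:1 ratio)
n(HCl) consumed by analyte = 0.01700 − 4.086 × 10^-3 = 0.01292 mol
n(NaHCO3) = 0.01292 mol (1:1 ratio)
mass of NaHCO3 = 0.01292 × 84.01 = 1.085 g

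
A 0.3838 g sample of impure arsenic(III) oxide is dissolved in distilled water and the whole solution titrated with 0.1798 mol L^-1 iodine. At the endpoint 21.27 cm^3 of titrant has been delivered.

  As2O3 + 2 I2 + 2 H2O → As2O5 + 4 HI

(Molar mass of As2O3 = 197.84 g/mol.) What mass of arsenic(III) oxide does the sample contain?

n(I2) = 0.02127 L × 0.1798 mol/L = 3.824 × 10^-3 mol
From the 1:2 ratio, n(As2O3) = 1/2 × 3.824 × 10^-3 = 1.912 × 10^-3 mol
mass of As2O3 = 1.912 × 10^-3 × 197.84 g/mol = 0.3783 g

0.3783 g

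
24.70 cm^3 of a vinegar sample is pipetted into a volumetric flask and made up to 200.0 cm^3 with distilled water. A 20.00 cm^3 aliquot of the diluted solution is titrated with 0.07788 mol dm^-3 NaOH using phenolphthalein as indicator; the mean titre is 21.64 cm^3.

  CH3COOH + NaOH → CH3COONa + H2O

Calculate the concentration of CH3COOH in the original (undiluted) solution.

0.6823 mol/L

n(NaOH) = 0.02164 × 0.07788 = 1.685 × 10^-3 mol
n(CH3COOH) in the aliquot = 1.685 × 10^-3 mol (1:1 ratio)
[CH3COOH]_dilute = 1.685 × 10^-3 / 0.02000 = 0.08427 mol/L
Dilution factor = 200.0 / 24.70 = 8.097
[CH3COOH]_stock = 0.08427 × 8.097 = 0.6823 mol/L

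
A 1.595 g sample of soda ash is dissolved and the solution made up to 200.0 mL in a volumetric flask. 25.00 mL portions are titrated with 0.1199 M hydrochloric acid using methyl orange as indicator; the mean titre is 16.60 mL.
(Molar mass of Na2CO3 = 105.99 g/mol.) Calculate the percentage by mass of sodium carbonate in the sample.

Na2CO3 + 2 HCl → 2 NaCl + H2O + CO2
n(HCl) per titration = 0.01660 × 0.1199 = 1.990 × 10^-3 mol
From the 1:2 ratio, n(Na2CO3) in each aliquot = 1/2 × 1.990 × 10^-3 = 9.952 × 10^-4 mol
n(Na2CO3) in the whole flask = 9.952 × 10^-4 × 200.0/25.00 = 7.961 × 10^-3 mol
mass of Na2CO3 = 7.961 × 10^-3 × 105.99 = 0.8438 g
% Na2CO3 = 0.8438 / 1.595 × 100 = 52.90 %

52.90 %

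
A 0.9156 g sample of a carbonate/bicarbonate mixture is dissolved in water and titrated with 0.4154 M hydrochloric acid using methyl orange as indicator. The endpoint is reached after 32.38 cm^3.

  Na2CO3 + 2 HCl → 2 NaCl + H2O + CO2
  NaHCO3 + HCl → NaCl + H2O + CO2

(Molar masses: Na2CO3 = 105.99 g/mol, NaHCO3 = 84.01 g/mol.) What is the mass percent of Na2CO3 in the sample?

n(HCl) = 0.03238 × 0.4154 = 0.01345 mol
Let x = n(Na2CO3), y = n(NaHCO3).
Titrant: 2x + 1y = 0.01345;  mass: 105.99x + 84.01y = 0.9156
Solving, x = 3.456 × 10^-3 mol, y = 6.538 × 10^-3 mol
mass of Na2CO3 = 3.456 × 10^-3 × 105.99 = 0.3663 g
% Na2CO3 = 0.3663 / 0.9156 × 100 = 40.01 %

40.01 %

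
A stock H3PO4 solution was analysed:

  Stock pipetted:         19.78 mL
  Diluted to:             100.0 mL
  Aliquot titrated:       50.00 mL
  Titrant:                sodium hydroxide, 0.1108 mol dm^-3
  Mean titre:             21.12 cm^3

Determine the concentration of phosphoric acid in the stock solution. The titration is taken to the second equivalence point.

0.1183 mol/L

H3PO4 + 2 NaOH → Na2HPO4 + 2 H2O
n(NaOH) = 0.02112 × 0.1108 = 2.340 × 10^-3 mol
From the 1:2 ratio, n(H3PO4) in the aliquot = 1/2 × 2.340 × 10^-3 = 1.170 × 10^-3 mol
[H3PO4]_dilute = 1.170 × 10^-3 / 0.05000 = 0.02340 mol/L
Dilution factor = 100.0 / 19.78 = 5.056
[H3PO4]_stock = 0.02340 × 5.056 = 0.1183 mol/L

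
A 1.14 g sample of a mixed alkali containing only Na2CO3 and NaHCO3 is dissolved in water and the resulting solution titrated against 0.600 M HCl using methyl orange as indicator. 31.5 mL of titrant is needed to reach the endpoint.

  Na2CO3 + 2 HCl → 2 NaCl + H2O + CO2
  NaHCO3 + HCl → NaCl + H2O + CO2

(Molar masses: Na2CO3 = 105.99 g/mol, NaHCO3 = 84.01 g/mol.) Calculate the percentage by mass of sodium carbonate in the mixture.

67.1 %

n(HCl) = 0.0315 × 0.600 = 0.0189 mol
Let x = n(Na2CO3), y = n(NaHCO3).
Titrant: 2x + 1y = 0.0189;  mass: 105.99x + 84.01y = 1.14
Solving, x = 7.22 × 10^-3 mol, y = 4.46 × 10^-3 mol
mass of Na2CO3 = 7.22 × 10^-3 × 105.99 = 0.765 g
% Na2CO3 = 0.765 / 1.14 × 100 = 67.1 %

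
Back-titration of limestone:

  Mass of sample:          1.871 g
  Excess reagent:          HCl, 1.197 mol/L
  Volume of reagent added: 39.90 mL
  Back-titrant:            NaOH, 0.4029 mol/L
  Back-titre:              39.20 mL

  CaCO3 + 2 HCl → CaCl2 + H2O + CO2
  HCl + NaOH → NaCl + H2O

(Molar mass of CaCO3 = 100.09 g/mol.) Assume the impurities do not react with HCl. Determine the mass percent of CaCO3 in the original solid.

n(HCl) added = 0.03990 × 1.197 = 0.04776 mol
n(NaOH) used in back-titration = 0.03920 × 0.4029 = 0.01579 mol
n(HCl) left over = 0.01579 mol (1:1 ratio)
n(HCl) consumed by analyte = 0.04776 − 0.01579 = 0.03197 mol
From the 1:2 ratio, n(CaCO3) = 1/2 × 0.03197 = 0.01598 mol
mass of CaCO3 = 0.01598 × 100.09 = 1.600 g
% CaCO3 = 1.600 / 1.871 × 100 = 85.50 %

85.50 %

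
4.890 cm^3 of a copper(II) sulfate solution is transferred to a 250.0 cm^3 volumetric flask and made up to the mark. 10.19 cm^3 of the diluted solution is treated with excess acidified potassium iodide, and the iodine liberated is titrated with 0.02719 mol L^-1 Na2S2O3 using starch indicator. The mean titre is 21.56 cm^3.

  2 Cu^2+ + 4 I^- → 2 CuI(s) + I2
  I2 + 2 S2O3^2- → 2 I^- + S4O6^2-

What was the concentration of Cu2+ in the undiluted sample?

2.941 mol/L

n(S2O3^2-) = 0.02156 × 0.02719 = 5.862 × 10^-4 mol
n(I2) = n(S2O3^2-)/2 = 2.931 × 10^-4 mol
From the 2:1 ratio, n(Cu2+) in the aliquot = 2/1 × 2.931 × 10^-4 = 5.862 × 10^-4 mol
[Cu2+]_dilute = 5.862 × 10^-4 / 0.01019 = 0.05753 mol/L
[Cu2+]_original = 0.05753 × 250.0/4.890 = 2.941 mol/L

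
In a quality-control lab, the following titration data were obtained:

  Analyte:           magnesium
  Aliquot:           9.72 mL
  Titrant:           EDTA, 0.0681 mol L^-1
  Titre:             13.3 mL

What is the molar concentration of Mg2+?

Mg^2+ + EDTA^4- → [Mg(EDTA)]^2-
n(EDTA) = 0.0133 L × 0.0681 mol/L = 9.06 × 10^-4 mol
n(Mg2+) = 9.06 × 10^-4 mol (1:1 mole ratio)
[Mg2+] = 9.06 × 10^-4 mol / 0.00972 L = 0.0932 mol/L

0.0932 mol/L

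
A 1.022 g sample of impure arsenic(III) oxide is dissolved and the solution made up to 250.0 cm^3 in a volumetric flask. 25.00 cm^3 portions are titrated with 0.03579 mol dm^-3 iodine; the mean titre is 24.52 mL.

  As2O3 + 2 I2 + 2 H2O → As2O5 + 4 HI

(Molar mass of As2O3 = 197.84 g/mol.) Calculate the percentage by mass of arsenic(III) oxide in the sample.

n(I2) per titration = 0.02452 × 0.03579 = 8.776 × 10^-4 mol
From the 1:2 ratio, n(As2O3) in each aliquot = 1/2 × 8.776 × 10^-4 = 4.388 × 10^-4 mol
n(As2O3) in the whole flask = 4.388 × 10^-4 × 250.0/25.00 = 4.388 × 10^-3 mol
mass of As2O3 = 4.388 × 10^-3 × 197.84 = 0.8681 g
% As2O3 = 0.8681 / 1.022 × 100 = 84.94 %

84.94 %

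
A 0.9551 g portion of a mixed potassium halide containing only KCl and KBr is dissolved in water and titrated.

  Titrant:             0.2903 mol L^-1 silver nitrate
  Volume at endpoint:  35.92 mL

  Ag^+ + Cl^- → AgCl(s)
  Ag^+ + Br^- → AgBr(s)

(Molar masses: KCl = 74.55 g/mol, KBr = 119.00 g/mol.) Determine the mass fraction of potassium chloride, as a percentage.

50.18 %

n(AgNO3) = 0.03592 × 0.2903 = 0.01043 mol
Let x = n(KCl), y = n(KBr).
Titrant: 1x + 1y = 0.01043;  mass: 74.55x + 119.00y = 0.9551
Solving, x = 6.429 × 10^-3 mol, y = 3.998 × 10^-3 mol
mass of KCl = 6.429 × 10^-3 × 74.55 = 0.4793 g
% KCl = 0.4793 / 0.9551 × 100 = 50.18 %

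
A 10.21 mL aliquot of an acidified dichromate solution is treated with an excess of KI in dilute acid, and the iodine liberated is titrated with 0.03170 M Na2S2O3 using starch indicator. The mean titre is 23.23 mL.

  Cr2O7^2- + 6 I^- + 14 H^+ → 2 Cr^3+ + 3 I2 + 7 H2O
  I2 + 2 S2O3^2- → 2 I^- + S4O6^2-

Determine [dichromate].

n(S2O3^2-) = 0.02323 × 0.03170 = 7.364 × 10^-4 mol
n(I2) = n(S2O3^2-)/2 = 3.682 × 10^-4 mol
From the 1:3 ratio, n(Cr2O7^2-) in the aliquot = 1/3 × 3.682 × 10^-4 = 1.227 × 10^-4 mol
[Cr2O7^2-] = 1.227 × 10^-4 / 0.01021 = 0.01202 mol/L

0.01202 M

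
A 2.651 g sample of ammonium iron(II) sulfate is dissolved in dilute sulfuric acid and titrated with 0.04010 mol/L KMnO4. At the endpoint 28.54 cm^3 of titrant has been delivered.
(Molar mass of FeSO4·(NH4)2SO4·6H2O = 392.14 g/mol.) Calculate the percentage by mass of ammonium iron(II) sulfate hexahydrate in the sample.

84.64 %

MnO4^- + 5 Fe^2+ + 8 H^+ → Mn^2+ + 5 Fe^3+ + 4 H2O
n(KMnO4) = 0.02854 L × 0.04010 mol/L = 1.144 × 10^-3 mol
From the 5:1 ratio, n(FeSO4·(NH4)2SO4·6H2O) = 5/1 × 1.144 × 10^-3 = 5.722 × 10^-3 mol
mass of FeSO4·(NH4)2SO4·6H2O = 5.722 × 10^-3 × 392.14 g/mol = 2.244 g
% FeSO4·(NH4)2SO4·6H2O = 2.244 / 2.651 × 100 = 84.64 %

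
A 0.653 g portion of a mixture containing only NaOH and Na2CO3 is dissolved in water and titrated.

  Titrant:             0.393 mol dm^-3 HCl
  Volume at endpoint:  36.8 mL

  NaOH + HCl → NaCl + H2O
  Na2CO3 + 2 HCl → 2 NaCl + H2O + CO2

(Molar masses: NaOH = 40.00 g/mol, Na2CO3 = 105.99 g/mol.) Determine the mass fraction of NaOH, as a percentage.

n(HCl) = 0.0368 × 0.393 = 0.0145 mol
Let x = n(NaOH), y = n(Na2CO3).
Titrant: 1x + 2y = 0.0145;  mass: 40.00x + 105.99y = 0.653
Solving, x = 8.73 × 10^-3 mol, y = 2.87 × 10^-3 mol
mass of NaOH = 8.73 × 10^-3 × 40.00 = 0.349 g
% NaOH = 0.349 / 0.653 × 100 = 53.5 %

53.5 %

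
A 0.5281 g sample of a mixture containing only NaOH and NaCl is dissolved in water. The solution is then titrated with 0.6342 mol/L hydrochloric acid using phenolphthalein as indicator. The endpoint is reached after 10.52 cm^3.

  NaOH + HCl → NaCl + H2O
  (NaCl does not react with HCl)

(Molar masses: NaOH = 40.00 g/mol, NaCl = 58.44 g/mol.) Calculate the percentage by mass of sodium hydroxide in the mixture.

50.53 %

n(HCl) = 0.01052 × 0.6342 = 6.672 × 10^-3 mol
Let x = n(NaOH), y = n(NaCl).
Titrant: 1x = 6.672 × 10^-3;  mass: 40.00x + 58.44y = 0.5281
Solving, x = 6.672 × 10^-3 mol, y = 4.470 × 10^-3 mol
mass of NaOH = 6.672 × 10^-3 × 40.00 = 0.2669 g
% NaOH = 0.2669 / 0.5281 × 100 = 50.53 %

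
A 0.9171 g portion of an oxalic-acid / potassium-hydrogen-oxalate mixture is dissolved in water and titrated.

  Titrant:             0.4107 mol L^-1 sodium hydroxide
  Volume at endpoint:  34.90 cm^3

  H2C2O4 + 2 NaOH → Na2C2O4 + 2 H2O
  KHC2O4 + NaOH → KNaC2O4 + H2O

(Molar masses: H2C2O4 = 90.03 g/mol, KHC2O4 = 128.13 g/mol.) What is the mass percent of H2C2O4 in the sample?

n(NaOH) = 0.03490 × 0.4107 = 0.01433 mol
Let x = n(H2C2O4), y = n(KHC2O4).
Titrant: 2x + 1y = 0.01433;  mass: 90.03x + 128.13y = 0.9171
Solving, x = 5.531 × 10^-3 mol, y = 3.271 × 10^-3 mol
mass of H2C2O4 = 5.531 × 10^-3 × 90.03 = 0.4980 g
% H2C2O4 = 0.4980 / 0.9171 × 100 = 54.30 %

54.30 %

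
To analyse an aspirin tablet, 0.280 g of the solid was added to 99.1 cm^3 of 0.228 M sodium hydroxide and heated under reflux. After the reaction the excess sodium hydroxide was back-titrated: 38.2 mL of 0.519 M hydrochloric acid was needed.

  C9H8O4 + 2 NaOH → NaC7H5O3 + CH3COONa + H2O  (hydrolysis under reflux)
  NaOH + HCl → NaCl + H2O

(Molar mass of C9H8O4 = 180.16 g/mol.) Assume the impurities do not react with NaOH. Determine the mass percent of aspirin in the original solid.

89.1 %

n(NaOH) added = 0.0991 × 0.228 = 0.0226 mol
n(HCl) used in back-titration = 0.0382 × 0.519 = 0.0198 mol
n(NaOH) left over = 0.0198 mol (1:1 ratio)
n(NaOH) consumed by analyte = 0.0226 − 0.0198 = 2.77 × 10^-3 mol
From the 1:2 ratio, n(C9H8O4) = 1/2 × 2.77 × 10^-3 = 1.38 × 10^-3 mol
mass of C9H8O4 = 1.38 × 10^-3 × 180.16 = 0.249 g
% C9H8O4 = 0.249 / 0.280 × 100 = 89.1 %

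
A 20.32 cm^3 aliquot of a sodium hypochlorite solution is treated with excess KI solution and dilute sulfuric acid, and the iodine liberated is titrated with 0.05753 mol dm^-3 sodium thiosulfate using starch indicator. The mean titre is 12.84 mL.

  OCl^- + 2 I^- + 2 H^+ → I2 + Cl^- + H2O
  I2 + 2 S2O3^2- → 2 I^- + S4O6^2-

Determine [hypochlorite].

0.01818 mol/L

n(S2O3^2-) = 0.01284 × 0.05753 = 7.387 × 10^-4 mol
n(I2) = n(S2O3^2-)/2 = 3.693 × 10^-4 mol
n(OCl^-) in the aliquot = 3.693 × 10^-4 mol (1:1 ratio)
[OCl^-] = 3.693 × 10^-4 / 0.02032 = 0.01818 mol/L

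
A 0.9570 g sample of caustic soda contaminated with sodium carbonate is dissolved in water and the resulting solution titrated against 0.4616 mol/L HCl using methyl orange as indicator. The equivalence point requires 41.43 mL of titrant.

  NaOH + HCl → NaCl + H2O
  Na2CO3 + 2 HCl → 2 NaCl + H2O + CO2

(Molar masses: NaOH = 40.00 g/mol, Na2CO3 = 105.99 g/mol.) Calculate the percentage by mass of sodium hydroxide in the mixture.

18.17 %

n(HCl) = 0.04143 × 0.4616 = 0.01912 mol
Let x = n(NaOH), y = n(Na2CO3).
Titrant: 1x + 2y = 0.01912;  mass: 40.00x + 105.99y = 0.9570
Solving, x = 4.346 × 10^-3 mol, y = 7.389 × 10^-3 mol
mass of NaOH = 4.346 × 10^-3 × 40.00 = 0.1739 g
% NaOH = 0.1739 / 0.9570 × 100 = 18.17 %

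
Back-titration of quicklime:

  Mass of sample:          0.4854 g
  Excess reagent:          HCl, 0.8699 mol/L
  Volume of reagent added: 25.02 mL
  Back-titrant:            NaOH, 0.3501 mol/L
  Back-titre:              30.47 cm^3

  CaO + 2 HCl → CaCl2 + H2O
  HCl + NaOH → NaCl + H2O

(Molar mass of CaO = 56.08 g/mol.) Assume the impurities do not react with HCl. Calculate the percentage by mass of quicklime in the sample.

n(HCl) added = 0.02502 × 0.8699 = 0.02176 mol
n(NaOH) used in back-titration = 0.03047 × 0.3501 = 0.01067 mol
n(HCl) left over = 0.01067 mol (1:1 ratio)
n(HCl) consumed by analyte = 0.02176 − 0.01067 = 0.01110 mol
From the 1:2 ratio, n(CaO) = 1/2 × 0.01110 = 5.549 × 10^-3 mol
mass of CaO = 5.549 × 10^-3 × 56.08 = 0.3112 g
% CaO = 0.3112 / 0.4854 × 100 = 64.11 %

64.11 %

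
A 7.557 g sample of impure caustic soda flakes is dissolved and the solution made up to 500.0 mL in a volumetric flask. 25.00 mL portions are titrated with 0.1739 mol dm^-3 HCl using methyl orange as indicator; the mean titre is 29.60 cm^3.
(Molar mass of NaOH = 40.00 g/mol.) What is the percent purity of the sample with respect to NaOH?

NaOH + HCl → NaCl + H2O
n(HCl) per titration = 0.02960 × 0.1739 = 5.147 × 10^-3 mol
n(NaOH) in each aliquot = 5.147 × 10^-3 mol (1:1 ratio)
n(NaOH) in the whole flask = 5.147 × 10^-3 × 500.0/25.00 = 0.1029 mol
mass of NaOH = 0.1029 × 40.00 = 4.118 g
% NaOH = 4.118 / 7.557 × 100 = 54.49 %

54.49 %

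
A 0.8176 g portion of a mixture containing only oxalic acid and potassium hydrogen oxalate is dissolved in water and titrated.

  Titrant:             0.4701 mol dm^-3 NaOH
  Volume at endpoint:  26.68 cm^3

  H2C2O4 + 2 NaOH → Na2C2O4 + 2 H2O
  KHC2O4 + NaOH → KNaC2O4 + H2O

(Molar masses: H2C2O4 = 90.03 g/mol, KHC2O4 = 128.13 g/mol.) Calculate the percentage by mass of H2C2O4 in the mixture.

52.29 %

n(NaOH) = 0.02668 × 0.4701 = 0.01254 mol
Let x = n(H2C2O4), y = n(KHC2O4).
Titrant: 2x + 1y = 0.01254;  mass: 90.03x + 128.13y = 0.8176
Solving, x = 4.749 × 10^-3 mol, y = 3.044 × 10^-3 mol
mass of H2C2O4 = 4.749 × 10^-3 × 90.03 = 0.4276 g
% H2C2O4 = 0.4276 / 0.8176 × 100 = 52.29 %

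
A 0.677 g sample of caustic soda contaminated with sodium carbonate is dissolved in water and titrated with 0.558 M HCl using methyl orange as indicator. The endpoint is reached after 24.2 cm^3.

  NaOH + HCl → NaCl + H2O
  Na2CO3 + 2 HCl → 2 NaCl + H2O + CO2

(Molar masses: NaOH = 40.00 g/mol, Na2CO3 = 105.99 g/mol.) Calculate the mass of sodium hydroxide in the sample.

n(HCl) = 0.0242 × 0.558 = 0.0135 mol
Let x = n(NaOH), y = n(Na2CO3).
Titrant: 1x + 2y = 0.0135;  mass: 40.00x + 105.99y = 0.677
Solving, x = 2.97 × 10^-3 mol, y = 5.27 × 10^-3 mol
mass of NaOH = 2.97 × 10^-3 × 40.00 = 0.119 g

0.119 g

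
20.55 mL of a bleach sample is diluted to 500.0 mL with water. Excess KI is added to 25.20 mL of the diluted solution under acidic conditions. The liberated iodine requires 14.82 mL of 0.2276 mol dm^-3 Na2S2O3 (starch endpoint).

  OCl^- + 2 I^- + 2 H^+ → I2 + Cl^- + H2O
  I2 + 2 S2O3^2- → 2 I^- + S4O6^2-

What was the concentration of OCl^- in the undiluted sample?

1.628 mol/L

n(S2O3^2-) = 0.01482 × 0.2276 = 3.373 × 10^-3 mol
n(I2) = n(S2O3^2-)/2 = 1.687 × 10^-3 mol
n(OCl^-) in the aliquot = 1.687 × 10^-3 mol (1:1 ratio)
[OCl^-]_dilute = 1.687 × 10^-3 / 0.02520 = 0.06693 mol/L
[OCl^-]_original = 0.06693 × 500.0/20.55 = 1.628 mol/L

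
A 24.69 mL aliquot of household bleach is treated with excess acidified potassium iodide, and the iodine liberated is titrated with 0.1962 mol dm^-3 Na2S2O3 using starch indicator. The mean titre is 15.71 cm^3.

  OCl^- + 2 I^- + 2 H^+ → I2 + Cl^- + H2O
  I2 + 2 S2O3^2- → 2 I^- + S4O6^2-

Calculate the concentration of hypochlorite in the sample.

n(S2O3^2-) = 0.01571 × 0.1962 = 3.082 × 10^-3 mol
n(I2) = n(S2O3^2-)/2 = 1.541 × 10^-3 mol
n(OCl^-) in the aliquot = 1.541 × 10^-3 mol (1:1 ratio)
[OCl^-] = 1.541 × 10^-3 / 0.02469 = 0.06242 mol/L

0.06242 mol/L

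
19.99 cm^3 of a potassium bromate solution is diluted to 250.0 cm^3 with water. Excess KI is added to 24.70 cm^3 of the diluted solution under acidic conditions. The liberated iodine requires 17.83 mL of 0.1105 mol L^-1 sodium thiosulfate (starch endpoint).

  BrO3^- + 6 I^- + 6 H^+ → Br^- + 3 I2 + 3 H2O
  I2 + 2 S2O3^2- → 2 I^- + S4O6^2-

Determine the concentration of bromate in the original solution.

n(S2O3^2-) = 0.01783 × 0.1105 = 1.970 × 10^-3 mol
n(I2) = n(S2O3^2-)/2 = 9.851 × 10^-4 mol
From the 1:3 ratio, n(BrO3^-) in the aliquot = 1/3 × 9.851 × 10^-4 = 3.284 × 10^-4 mol
[BrO3^-]_dilute = 3.284 × 10^-4 / 0.02470 = 0.01329 mol/L
[BrO3^-]_original = 0.01329 × 250.0/19.99 = 0.1663 mol/L

0.1663 mol/L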